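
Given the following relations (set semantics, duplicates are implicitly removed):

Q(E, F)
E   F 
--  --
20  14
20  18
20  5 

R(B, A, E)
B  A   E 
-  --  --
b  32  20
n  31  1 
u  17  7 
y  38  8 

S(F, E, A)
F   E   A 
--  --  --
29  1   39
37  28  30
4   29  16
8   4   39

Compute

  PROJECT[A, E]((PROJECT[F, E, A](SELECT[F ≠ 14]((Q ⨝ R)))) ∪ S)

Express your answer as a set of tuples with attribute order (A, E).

{(16, 29), (30, 28), (32, 20), (39, 1), (39, 4)}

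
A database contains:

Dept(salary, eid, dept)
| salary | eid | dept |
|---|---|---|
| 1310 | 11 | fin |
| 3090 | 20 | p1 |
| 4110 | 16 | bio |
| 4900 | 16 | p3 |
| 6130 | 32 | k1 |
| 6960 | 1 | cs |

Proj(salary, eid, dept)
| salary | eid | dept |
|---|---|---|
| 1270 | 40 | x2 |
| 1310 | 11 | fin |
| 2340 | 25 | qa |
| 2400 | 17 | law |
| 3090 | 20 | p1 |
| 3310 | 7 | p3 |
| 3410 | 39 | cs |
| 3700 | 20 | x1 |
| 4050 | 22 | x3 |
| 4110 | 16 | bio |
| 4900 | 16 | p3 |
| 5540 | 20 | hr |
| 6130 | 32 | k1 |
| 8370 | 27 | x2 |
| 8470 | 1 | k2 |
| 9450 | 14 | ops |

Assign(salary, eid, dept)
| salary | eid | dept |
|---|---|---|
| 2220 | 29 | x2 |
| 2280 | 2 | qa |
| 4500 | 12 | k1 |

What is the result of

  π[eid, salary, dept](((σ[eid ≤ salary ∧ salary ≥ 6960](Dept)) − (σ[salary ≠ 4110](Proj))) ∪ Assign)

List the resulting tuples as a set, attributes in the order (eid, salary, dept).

σ[eid ≤ salary ∧ salary ≥ 6960]: keep tuples satisfying eid ≤ salary ∧ salary ≥ 6960 → {(6960, 1, cs)}
σ[salary ≠ 4110]: keep tuples satisfying salary ≠ 4110 → {(1270, 40, x2), (1310, 11, fin), (2340, 25, qa), (2400, 17, law), (3090, 20, p1), (3310, 7, p3), (3410, 39, cs), (3700, 20, x1), (4050, 22, x3), (4900, 16, p3), (5540, 20, hr), (6130, 32, k1), (8370, 27, x2), (8470, 1, k2), (9450, 14, ops)}
Taking the difference: {(6960, 1, cs)}
Taking the union: {(2220, 29, x2), (2280, 2, qa), (4500, 12, k1), (6960, 1, cs)}
π[eid, salary, dept]: project onto (eid, salary, dept) → {(1, 6960, cs), (12, 4500, k1), (2, 2280, qa), (29, 2220, x2)}

{(1, 6960, cs), (12, 4500, k1), (2, 2280, qa), (29, 2220, x2)}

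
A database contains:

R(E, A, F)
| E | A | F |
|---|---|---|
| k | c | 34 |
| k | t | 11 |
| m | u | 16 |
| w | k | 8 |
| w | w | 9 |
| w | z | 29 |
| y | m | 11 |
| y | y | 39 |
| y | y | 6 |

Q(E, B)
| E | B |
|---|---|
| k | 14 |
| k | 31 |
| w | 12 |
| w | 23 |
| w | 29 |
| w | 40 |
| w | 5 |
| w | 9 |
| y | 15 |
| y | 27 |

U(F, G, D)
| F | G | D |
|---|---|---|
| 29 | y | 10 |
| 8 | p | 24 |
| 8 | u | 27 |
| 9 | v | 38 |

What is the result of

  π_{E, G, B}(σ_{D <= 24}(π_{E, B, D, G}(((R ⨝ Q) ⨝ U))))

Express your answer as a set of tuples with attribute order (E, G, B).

Natural join on E: {(k, c, 34, 14), (k, c, 34, 31), (k, t, 11, 14), (k, t, 11, 31), (w, k, 8, 12), (w, k, 8, 23), (w, k, 8, 29), (w, k, 8, 40), (w, k, 8, 5), (w, k, 8, 9), (w, w, 9, 12), (w, w, 9, 23), (w, w, 9, 29), (w, w, 9, 40), (w, w, 9, 5), (w, w, 9, 9), (w, z, 29, 12), (w, z, 29, 23), (w, z, 29, 29), (w, z, 29, 40), (w, z, 29, 5), (w, z, 29, 9), (y, m, 11, 15), (y, m, 11, 27), (y, y, 39, 15), (y, y, 39, 27), (y, y, 6, 15), (y, y, 6, 27)}
Natural join on F: {(w, k, 8, 12, p, 24), (w, k, 8, 12, u, 27), (w, k, 8, 23, p, 24), (w, k, 8, 23, u, 27), (w, k, 8, 29, p, 24), (w, k, 8, 29, u, 27), (w, k, 8, 40, p, 24), (w, k, 8, 40, u, 27), (w, k, 8, 5, p, 24), (w, k, 8, 5, u, 27), (w, k, 8, 9, p, 24), (w, k, 8, 9, u, 27), (w, w, 9, 12, v, 38), (w, w, 9, 23, v, 38), (w, w, 9, 29, v, 38), (w, w, 9, 40, v, 38), (w, w, 9, 5, v, 38), (w, w, 9, 9, v, 38), (w, z, 29, 12, y, 10), (w, z, 29, 23, y, 10), (w, z, 29, 29, y, 10), (w, z, 29, 40, y, 10), (w, z, 29, 5, y, 10), (w, z, 29, 9, y, 10)}
Keep only column(s) E, B, D, G: {(w, 12, 10, y), (w, 12, 24, p), (w, 12, 27, u), (w, 12, 38, v), (w, 23, 10, y), (w, 23, 24, p), (w, 23, 27, u), (w, 23, 38, v), (w, 29, 10, y), (w, 29, 24, p), (w, 29, 27, u), (w, 29, 38, v), (w, 40, 10, y), (w, 40, 24, p), (w, 40, 27, u), (w, 40, 38, v), (w, 5, 10, y), (w, 5, 24, p), (w, 5, 27, u), (w, 5, 38, v), (w, 9, 10, y), (w, 9, 24, p), (w, 9, 27, u), (w, 9, 38, v)}
Apply σ_{D <= 24}; surviving tuples: {(w, 12, 10, y), (w, 12, 24, p), (w, 23, 10, y), (w, 23, 24, p), (w, 29, 10, y), (w, 29, 24, p), (w, 40, 10, y), (w, 40, 24, p), (w, 5, 10, y), (w, 5, 24, p), (w, 9, 10, y), (w, 9, 24, p)}
Keep only column(s) E, G, B: {(w, p, 12), (w, p, 23), (w, p, 29), (w, p, 40), (w, p, 5), (w, p, 9), (w, y, 12), (w, y, 23), (w, y, 29), (w, y, 40), (w, y, 5), (w, y, 9)}

{(w, p, 12), (w, p, 23), (w, p, 29), (w, p, 40), (w, p, 5), (w, p, 9), (w, y, 12), (w, y, 23), (w, y, 29), (w, y, 40), (w, y, 5), (w, y, 9)}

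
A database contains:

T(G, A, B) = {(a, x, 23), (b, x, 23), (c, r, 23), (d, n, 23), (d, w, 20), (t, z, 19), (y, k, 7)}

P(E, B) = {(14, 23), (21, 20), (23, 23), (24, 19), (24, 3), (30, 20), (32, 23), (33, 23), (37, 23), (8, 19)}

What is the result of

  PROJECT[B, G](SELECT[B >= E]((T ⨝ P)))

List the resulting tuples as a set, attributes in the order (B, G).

{(19, t), (23, a), (23, b), (23, c), (23, d)}

Natural join on B: {(a, x, 23, 14), (a, x, 23, 23), (a, x, 23, 32), (a, x, 23, 33), (a, x, 23, 37), (b, x, 23, 14), (b, x, 23, 23), (b, x, 23, 32), (b, x, 23, 33), (b, x, 23, 37), (c, r, 23, 14), (c, r, 23, 23), (c, r, 23, 32), (c, r, 23, 33), (c, r, 23, 37), (d, n, 23, 14), (d, n, 23, 23), (d, n, 23, 32), (d, n, 23, 33), (d, n, 23, 37), (d, w, 20, 21), (d, w, 20, 30), (t, z, 19, 24), (t, z, 19, 8)}
Apply σ_{B >= E}; surviving tuples: {(a, x, 23, 14), (a, x, 23, 23), (b, x, 23, 14), (b, x, 23, 23), (c, r, 23, 14), (c, r, 23, 23), (d, n, 23, 14), (d, n, 23, 23), (t, z, 19, 8)}
π[B, G]: project onto (B, G) (4 duplicate(s) eliminated) → {(19, t), (23, a), (23, b), (23, c), (23, d)}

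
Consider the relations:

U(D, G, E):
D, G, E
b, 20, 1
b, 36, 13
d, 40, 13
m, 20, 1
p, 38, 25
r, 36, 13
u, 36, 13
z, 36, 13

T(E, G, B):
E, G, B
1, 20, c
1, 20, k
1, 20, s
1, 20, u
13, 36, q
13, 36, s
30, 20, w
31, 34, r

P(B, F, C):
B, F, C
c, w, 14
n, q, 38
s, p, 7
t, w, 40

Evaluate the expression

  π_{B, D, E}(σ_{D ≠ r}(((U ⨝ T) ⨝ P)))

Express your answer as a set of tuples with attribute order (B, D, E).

{(c, b, 1), (c, m, 1), (s, b, 1), (s, b, 13), (s, m, 1), (s, u, 13), (s, z, 13)}

Joining U and T on G, E yields {(b, 20, 1, c), (b, 20, 1, k), (b, 20, 1, s), (b, 20, 1, u), (b, 36, 13, q), (b, 36, 13, s), (m, 20, 1, c), (m, 20, 1, k), (m, 20, 1, s), (m, 20, 1, u), (r, 36, 13, q), (r, 36, 13, s), (u, 36, 13, q), (u, 36, 13, s), (z, 36, 13, q), (z, 36, 13, s)}.
Joining (U ⨝ T) and P on B yields {(b, 20, 1, c, w, 14), (b, 20, 1, s, p, 7), (b, 36, 13, s, p, 7), (m, 20, 1, c, w, 14), (m, 20, 1, s, p, 7), (r, 36, 13, s, p, 7), (u, 36, 13, s, p, 7), (z, 36, 13, s, p, 7)}.
Apply σ_{D ≠ r}; surviving tuples: {(b, 20, 1, c, w, 14), (b, 20, 1, s, p, 7), (b, 36, 13, s, p, 7), (m, 20, 1, c, w, 14), (m, 20, 1, s, p, 7), (u, 36, 13, s, p, 7), (z, 36, 13, s, p, 7)}
Projecting to B, D, E: {(c, b, 1), (c, m, 1), (s, b, 1), (s, b, 13), (s, m, 1), (s, u, 13), (s, z, 13)}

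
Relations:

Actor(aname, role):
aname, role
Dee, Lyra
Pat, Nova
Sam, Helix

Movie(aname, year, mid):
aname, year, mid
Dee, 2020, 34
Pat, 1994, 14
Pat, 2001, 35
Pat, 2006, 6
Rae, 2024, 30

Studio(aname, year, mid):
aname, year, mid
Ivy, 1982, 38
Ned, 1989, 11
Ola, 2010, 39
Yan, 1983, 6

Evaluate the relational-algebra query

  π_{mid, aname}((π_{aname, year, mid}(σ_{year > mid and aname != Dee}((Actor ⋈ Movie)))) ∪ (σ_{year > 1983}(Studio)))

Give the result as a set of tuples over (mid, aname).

{(11, Ned), (14, Pat), (35, Pat), (39, Ola), (6, Pat)}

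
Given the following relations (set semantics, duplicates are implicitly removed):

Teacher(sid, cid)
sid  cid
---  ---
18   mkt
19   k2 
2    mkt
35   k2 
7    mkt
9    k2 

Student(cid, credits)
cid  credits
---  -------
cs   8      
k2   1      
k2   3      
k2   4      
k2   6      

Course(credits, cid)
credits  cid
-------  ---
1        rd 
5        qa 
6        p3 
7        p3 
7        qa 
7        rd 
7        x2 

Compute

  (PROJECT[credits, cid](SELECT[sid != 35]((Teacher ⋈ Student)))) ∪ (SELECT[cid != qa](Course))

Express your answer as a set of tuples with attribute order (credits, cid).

{(1, k2), (1, rd), (3, k2), (4, k2), (6, k2), (6, p3), (7, p3), (7, rd), (7, x2)}

Joining Teacher and Student on cid yields {(19, k2, 1), (19, k2, 3), (19, k2, 4), (19, k2, 6), (35, k2, 1), (35, k2, 3), (35, k2, 4), (35, k2, 6), (9, k2, 1), (9, k2, 3), (9, k2, 4), (9, k2, 6)}.
Apply σ_{sid != 35}; surviving tuples: {(19, k2, 1), (19, k2, 3), (19, k2, 4), (19, k2, 6), (9, k2, 1), (9, k2, 3), (9, k2, 4), (9, k2, 6)}
Keep only column(s) credits, cid (4 duplicate(s) eliminated): {(1, k2), (3, k2), (4, k2), (6, k2)}
Apply σ_{cid != qa}; surviving tuples: {(1, rd), (6, p3), (7, p3), (7, rd), (7, x2)}
Taking the union: {(1, k2), (1, rd), (3, k2), (4, k2), (6, k2), (6, p3), (7, p3), (7, rd), (7, x2)}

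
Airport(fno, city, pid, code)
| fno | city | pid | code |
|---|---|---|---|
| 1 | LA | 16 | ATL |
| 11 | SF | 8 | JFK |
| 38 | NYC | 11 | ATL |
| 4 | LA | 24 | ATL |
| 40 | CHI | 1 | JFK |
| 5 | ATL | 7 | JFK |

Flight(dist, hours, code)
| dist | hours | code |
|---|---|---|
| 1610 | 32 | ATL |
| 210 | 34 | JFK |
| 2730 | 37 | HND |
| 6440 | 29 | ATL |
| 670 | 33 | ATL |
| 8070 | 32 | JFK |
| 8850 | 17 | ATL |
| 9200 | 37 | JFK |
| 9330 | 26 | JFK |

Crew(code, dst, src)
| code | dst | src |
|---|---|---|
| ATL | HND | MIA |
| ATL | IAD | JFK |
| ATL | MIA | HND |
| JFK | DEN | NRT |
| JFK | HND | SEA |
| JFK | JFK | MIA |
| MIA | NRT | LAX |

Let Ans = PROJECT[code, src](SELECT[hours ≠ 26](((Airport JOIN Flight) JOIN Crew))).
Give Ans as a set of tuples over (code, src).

{(ATL, HND), (ATL, JFK), (ATL, MIA), (JFK, MIA), (JFK, NRT), (JFK, SEA)}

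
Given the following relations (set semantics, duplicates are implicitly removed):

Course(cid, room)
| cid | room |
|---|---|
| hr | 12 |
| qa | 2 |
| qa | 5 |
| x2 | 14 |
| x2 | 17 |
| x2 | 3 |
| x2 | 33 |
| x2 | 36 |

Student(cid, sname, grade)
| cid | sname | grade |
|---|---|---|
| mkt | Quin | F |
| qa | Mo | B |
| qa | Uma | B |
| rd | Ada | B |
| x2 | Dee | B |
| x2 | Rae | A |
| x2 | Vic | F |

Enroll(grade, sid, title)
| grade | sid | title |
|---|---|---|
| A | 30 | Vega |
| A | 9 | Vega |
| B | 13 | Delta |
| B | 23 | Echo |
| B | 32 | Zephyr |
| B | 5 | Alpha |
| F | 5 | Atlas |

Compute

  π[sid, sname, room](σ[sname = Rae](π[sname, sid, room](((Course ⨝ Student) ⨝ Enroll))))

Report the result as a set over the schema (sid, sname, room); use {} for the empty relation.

{(30, Rae, 14), (30, Rae, 17), (30, Rae, 3), (30, Rae, 33), (30, Rae, 36), (9, Rae, 14), (9, Rae, 17), (9, Rae, 3), (9, Rae, 33), (9, Rae, 36)}

Course ⋈ Student (natural join on cid): {(qa, 2, Mo, B), (qa, 2, Uma, B), (qa, 5, Mo, B), (qa, 5, Uma, B), (x2, 14, Dee, B), (x2, 14, Rae, A), (x2, 14, Vic, F), (x2, 17, Dee, B), (x2, 17, Rae, A), (x2, 17, Vic, F), (x2, 3, Dee, B), (x2, 3, Rae, A), (x2, 3, Vic, F), (x2, 33, Dee, B), (x2, 33, Rae, A), (x2, 33, Vic, F), (x2, 36, Dee, B), (x2, 36, Rae, A), (x2, 36, Vic, F)}
(Course ⨝ Student) ⋈ Enroll (natural join on grade): {(qa, 2, Mo, B, 13, Delta), (qa, 2, Mo, B, 23, Echo), (qa, 2, Mo, B, 32, Zephyr), (qa, 2, Mo, B, 5, Alpha), (qa, 2, Uma, B, 13, Delta), (qa, 2, Uma, B, 23, Echo), (qa, 2, Uma, B, 32, Zephyr), (qa, 2, Uma, B, 5, Alpha), (qa, 5, Mo, B, 13, Delta), (qa, 5, Mo, B, 23, Echo), (qa, 5, Mo, B, 32, Zephyr), (qa, 5, Mo, B, 5, Alpha), (qa, 5, Uma, B, 13, Delta), (qa, 5, Uma, B, 23, Echo), (qa, 5, Uma, B, 32, Zephyr), (qa, 5, Uma, B, 5, Alpha), (x2, 14, Dee, B, 13, Delta), (x2, 14, Dee, B, 23, Echo), (x2, 14, Dee, B, 32, Zephyr), (x2, 14, Dee, B, 5, Alpha), (x2, 14, Rae, A, 30, Vega), (x2, 14, Rae, A, 9, Vega), (x2, 14, Vic, F, 5, Atlas), (x2, 17, Dee, B, 13, Delta), (x2, 17, Dee, B, 23, Echo), (x2, 17, Dee, B, 32, Zephyr), (x2, 17, Dee, B, 5, Alpha), (x2, 17, Rae, A, 30, Vega), (x2, 17, Rae, A, 9, Vega), (x2, 17, Vic, F, 5, Atlas), (x2, 3, Dee, B, 13, Delta), (x2, 3, Dee, B, 23, Echo), (x2, 3, Dee, B, 32, Zephyr), (x2, 3, Dee, B, 5, Alpha), (x2, 3, Rae, A, 30, Vega), (x2, 3, Rae, A, 9, Vega), (x2, 3, Vic, F, 5, Atlas), (x2, 33, Dee, B, 13, Delta), (x2, 33, Dee, B, 23, Echo), (x2, 33, Dee, B, 32, Zephyr), (x2, 33, Dee, B, 5, Alpha), (x2, 33, Rae, A, 30, Vega), (x2, 33, Rae, A, 9, Vega), (x2, 33, Vic, F, 5, Atlas), (x2, 36, Dee, B, 13, Delta), (x2, 36, Dee, B, 23, Echo), (x2, 36, Dee, B, 32, Zephyr), (x2, 36, Dee, B, 5, Alpha), (x2, 36, Rae, A, 30, Vega), (x2, 36, Rae, A, 9, Vega), (x2, 36, Vic, F, 5, Atlas)}
Projecting to sname, sid, room: {(Dee, 13, 14), (Dee, 13, 17), (Dee, 13, 3), (Dee, 13, 33), (Dee, 13, 36), (Dee, 23, 14), (Dee, 23, 17), (Dee, 23, 3), (Dee, 23, 33), (Dee, 23, 36), (Dee, 32, 14), (Dee, 32, 17), (Dee, 32, 3), (Dee, 32, 33), (Dee, 32, 36), (Dee, 5, 14), (Dee, 5, 17), (Dee, 5, 3), (Dee, 5, 33), (Dee, 5, 36), (Mo, 13, 2), (Mo, 13, 5), (Mo, 23, 2), (Mo, 23, 5), (Mo, 32, 2), (Mo, 32, 5), (Mo, 5, 2), (Mo, 5, 5), (Rae, 30, 14), (Rae, 30, 17), (Rae, 30, 3), (Rae, 30, 33), (Rae, 30, 36), (Rae, 9, 14), (Rae, 9, 17), (Rae, 9, 3), (Rae, 9, 33), (Rae, 9, 36), (Uma, 13, 2), (Uma, 13, 5), (Uma, 23, 2), (Uma, 23, 5), (Uma, 32, 2), (Uma, 32, 5), (Uma, 5, 2), (Uma, 5, 5), (Vic, 5, 14), (Vic, 5, 17), (Vic, 5, 3), (Vic, 5, 33), (Vic, 5, 36)}
σ[sname = Rae]: keep tuples satisfying sname = Rae → {(Rae, 30, 14), (Rae, 30, 17), (Rae, 30, 3), (Rae, 30, 33), (Rae, 30, 36), (Rae, 9, 14), (Rae, 9, 17), (Rae, 9, 3), (Rae, 9, 33), (Rae, 9, 36)}
Projecting to sid, sname, room: {(30, Rae, 14), (30, Rae, 17), (30, Rae, 3), (30, Rae, 33), (30, Rae, 36), (9, Rae, 14), (9, Rae, 17), (9, Rae, 3), (9, Rae, 33), (9, Rae, 36)}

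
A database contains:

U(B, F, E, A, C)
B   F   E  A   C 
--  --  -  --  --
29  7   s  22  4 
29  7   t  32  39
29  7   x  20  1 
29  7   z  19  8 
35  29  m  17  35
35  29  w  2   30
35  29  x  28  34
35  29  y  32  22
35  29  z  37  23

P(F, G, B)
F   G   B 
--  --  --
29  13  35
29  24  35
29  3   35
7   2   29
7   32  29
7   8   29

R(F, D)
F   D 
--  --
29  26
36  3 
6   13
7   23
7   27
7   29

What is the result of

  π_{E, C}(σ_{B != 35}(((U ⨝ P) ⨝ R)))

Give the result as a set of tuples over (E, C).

{(s, 4), (t, 39), (x, 1), (z, 8)}

U ⋈ P (natural join on B, F): {(29, 7, s, 22, 4, 2), (29, 7, s, 22, 4, 32), (29, 7, s, 22, 4, 8), (29, 7, t, 32, 39, 2), (29, 7, t, 32, 39, 32), (29, 7, t, 32, 39, 8), (29, 7, x, 20, 1, 2), (29, 7, x, 20, 1, 32), (29, 7, x, 20, 1, 8), (29, 7, z, 19, 8, 2), (29, 7, z, 19, 8, 32), (29, 7, z, 19, 8, 8), (35, 29, m, 17, 35, 13), (35, 29, m, 17, 35, 24), (35, 29, m, 17, 35, 3), (35, 29, w, 2, 30, 13), (35, 29, w, 2, 30, 24), (35, 29, w, 2, 30, 3), (35, 29, x, 28, 34, 13), (35, 29, x, 28, 34, 24), (35, 29, x, 28, 34, 3), (35, 29, y, 32, 22, 13), (35, 29, y, 32, 22, 24), (35, 29, y, 32, 22, 3), (35, 29, z, 37, 23, 13), (35, 29, z, 37, 23, 24), (35, 29, z, 37, 23, 3)}
(U ⨝ P) ⋈ R (natural join on F): {(29, 7, s, 22, 4, 2, 23), (29, 7, s, 22, 4, 2, 27), (29, 7, s, 22, 4, 2, 29), (29, 7, s, 22, 4, 32, 23), (29, 7, s, 22, 4, 32, 27), (29, 7, s, 22, 4, 32, 29), (29, 7, s, 22, 4, 8, 23), (29, 7, s, 22, 4, 8, 27), (29, 7, s, 22, 4, 8, 29), (29, 7, t, 32, 39, 2, 23), (29, 7, t, 32, 39, 2, 27), (29, 7, t, 32, 39, 2, 29), (29, 7, t, 32, 39, 32, 23), (29, 7, t, 32, 39, 32, 27), (29, 7, t, 32, 39, 32, 29), (29, 7, t, 32, 39, 8, 23), (29, 7, t, 32, 39, 8, 27), (29, 7, t, 32, 39, 8, 29), (29, 7, x, 20, 1, 2, 23), (29, 7, x, 20, 1, 2, 27), (29, 7, x, 20, 1, 2, 29), (29, 7, x, 20, 1, 32, 23), (29, 7, x, 20, 1, 32, 27), (29, 7, x, 20, 1, 32, 29), (29, 7, x, 20, 1, 8, 23), (29, 7, x, 20, 1, 8, 27), (29, 7, x, 20, 1, 8, 29), (29, 7, z, 19, 8, 2, 23), (29, 7, z, 19, 8, 2, 27), (29, 7, z, 19, 8, 2, 29), (29, 7, z, 19, 8, 32, 23), (29, 7, z, 19, 8, 32, 27), (29, 7, z, 19, 8, 32, 29), (29, 7, z, 19, 8, 8, 23), (29, 7, z, 19, 8, 8, 27), (29, 7, z, 19, 8, 8, 29), (35, 29, m, 17, 35, 13, 26), (35, 29, m, 17, 35, 24, 26), (35, 29, m, 17, 35, 3, 26), (35, 29, w, 2, 30, 13, 26), (35, 29, w, 2, 30, 24, 26), (35, 29, w, 2, 30, 3, 26), (35, 29, x, 28, 34, 13, 26), (35, 29, x, 28, 34, 24, 26), (35, 29, x, 28, 34, 3, 26), (35, 29, y, 32, 22, 13, 26), (35, 29, y, 32, 22, 24, 26), (35, 29, y, 32, 22, 3, 26), (35, 29, z, 37, 23, 13, 26), (35, 29, z, 37, 23, 24, 26), (35, 29, z, 37, 23, 3, 26)}
Selection B != 35: {(29, 7, s, 22, 4, 2, 23), (29, 7, s, 22, 4, 2, 27), (29, 7, s, 22, 4, 2, 29), (29, 7, s, 22, 4, 32, 23), (29, 7, s, 22, 4, 32, 27), (29, 7, s, 22, 4, 32, 29), (29, 7, s, 22, 4, 8, 23), (29, 7, s, 22, 4, 8, 27), (29, 7, s, 22, 4, 8, 29), (29, 7, t, 32, 39, 2, 23), (29, 7, t, 32, 39, 2, 27), (29, 7, t, 32, 39, 2, 29), (29, 7, t, 32, 39, 32, 23), (29, 7, t, 32, 39, 32, 27), (29, 7, t, 32, 39, 32, 29), (29, 7, t, 32, 39, 8, 23), (29, 7, t, 32, 39, 8, 27), (29, 7, t, 32, 39, 8, 29), (29, 7, x, 20, 1, 2, 23), (29, 7, x, 20, 1, 2, 27), (29, 7, x, 20, 1, 2, 29), (29, 7, x, 20, 1, 32, 23), (29, 7, x, 20, 1, 32, 27), (29, 7, x, 20, 1, 32, 29), (29, 7, x, 20, 1, 8, 23), (29, 7, x, 20, 1, 8, 27), (29, 7, x, 20, 1, 8, 29), (29, 7, z, 19, 8, 2, 23), (29, 7, z, 19, 8, 2, 27), (29, 7, z, 19, 8, 2, 29), (29, 7, z, 19, 8, 32, 23), (29, 7, z, 19, 8, 32, 27), (29, 7, z, 19, 8, 32, 29), (29, 7, z, 19, 8, 8, 23), (29, 7, z, 19, 8, 8, 27), (29, 7, z, 19, 8, 8, 29)}
π[E, C]: project onto (E, C) (32 duplicate(s) eliminated) → {(s, 4), (t, 39), (x, 1), (z, 8)}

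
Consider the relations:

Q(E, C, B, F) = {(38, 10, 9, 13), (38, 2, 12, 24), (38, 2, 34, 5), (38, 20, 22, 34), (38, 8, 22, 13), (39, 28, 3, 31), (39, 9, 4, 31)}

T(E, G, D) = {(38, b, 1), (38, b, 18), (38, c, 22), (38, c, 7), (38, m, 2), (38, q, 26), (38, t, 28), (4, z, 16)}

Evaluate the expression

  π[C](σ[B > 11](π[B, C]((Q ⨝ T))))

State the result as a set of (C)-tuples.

Joining Q and T on E yields {(38, 10, 9, 13, b, 1), (38, 10, 9, 13, b, 18), (38, 10, 9, 13, c, 22), (38, 10, 9, 13, c, 7), (38, 10, 9, 13, m, 2), (38, 10, 9, 13, q, 26), (38, 10, 9, 13, t, 28), (38, 2, 12, 24, b, 1), (38, 2, 12, 24, b, 18), (38, 2, 12, 24, c, 22), (38, 2, 12, 24, c, 7), (38, 2, 12, 24, m, 2), (38, 2, 12, 24, q, 26), (38, 2, 12, 24, t, 28), (38, 2, 34, 5, b, 1), (38, 2, 34, 5, b, 18), (38, 2, 34, 5, c, 22), (38, 2, 34, 5, c, 7), (38, 2, 34, 5, m, 2), (38, 2, 34, 5, q, 26), (38, 2, 34, 5, t, 28), (38, 20, 22, 34, b, 1), (38, 20, 22, 34, b, 18), (38, 20, 22, 34, c, 22), (38, 20, 22, 34, c, 7), (38, 20, 22, 34, m, 2), (38, 20, 22, 34, q, 26), (38, 20, 22, 34, t, 28), (38, 8, 22, 13, b, 1), (38, 8, 22, 13, b, 18), (38, 8, 22, 13, c, 22), (38, 8, 22, 13, c, 7), (38, 8, 22, 13, m, 2), (38, 8, 22, 13, q, 26), (38, 8, 22, 13, t, 28)}.
Keep only column(s) B, C (30 duplicate(s) eliminated): {(12, 2), (22, 20), (22, 8), (34, 2), (9, 10)}
Filtering on B > 11 leaves {(12, 2), (22, 20), (22, 8), (34, 2)}.
Keep only column(s) C (1 duplicate(s) eliminated): {2, 20, 8}

{2, 20, 8}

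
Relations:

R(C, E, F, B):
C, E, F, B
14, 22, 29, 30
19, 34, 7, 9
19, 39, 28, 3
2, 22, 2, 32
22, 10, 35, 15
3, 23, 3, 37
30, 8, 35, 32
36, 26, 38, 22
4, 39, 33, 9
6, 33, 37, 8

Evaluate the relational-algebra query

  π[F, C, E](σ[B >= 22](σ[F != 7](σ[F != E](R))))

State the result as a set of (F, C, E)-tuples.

{(2, 2, 22), (29, 14, 22), (3, 3, 23), (35, 30, 8), (38, 36, 26)}

Apply σ_{F != E}; surviving tuples: {(14, 22, 29, 30), (19, 34, 7, 9), (19, 39, 28, 3), (2, 22, 2, 32), (22, 10, 35, 15), (3, 23, 3, 37), (30, 8, 35, 32), (36, 26, 38, 22), (4, 39, 33, 9), (6, 33, 37, 8)}
Apply σ_{F != 7}; surviving tuples: {(14, 22, 29, 30), (19, 39, 28, 3), (2, 22, 2, 32), (22, 10, 35, 15), (3, 23, 3, 37), (30, 8, 35, 32), (36, 26, 38, 22), (4, 39, 33, 9), (6, 33, 37, 8)}
Apply σ_{B >= 22}; surviving tuples: {(14, 22, 29, 30), (2, 22, 2, 32), (3, 23, 3, 37), (30, 8, 35, 32), (36, 26, 38, 22)}
π[F, C, E]: project onto (F, C, E) → {(2, 2, 22), (29, 14, 22), (3, 3, 23), (35, 30, 8), (38, 36, 26)}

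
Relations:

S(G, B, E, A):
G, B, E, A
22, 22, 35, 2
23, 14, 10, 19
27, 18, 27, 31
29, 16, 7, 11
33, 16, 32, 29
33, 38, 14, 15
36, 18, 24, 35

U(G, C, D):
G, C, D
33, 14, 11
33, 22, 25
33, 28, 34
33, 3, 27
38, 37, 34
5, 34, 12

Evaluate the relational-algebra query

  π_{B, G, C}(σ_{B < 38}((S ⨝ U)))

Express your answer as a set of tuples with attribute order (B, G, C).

{(16, 33, 14), (16, 33, 22), (16, 33, 28), (16, 33, 3)}

Natural join on G: {(33, 16, 32, 29, 14, 11), (33, 16, 32, 29, 22, 25), (33, 16, 32, 29, 28, 34), (33, 16, 32, 29, 3, 27), (33, 38, 14, 15, 14, 11), (33, 38, 14, 15, 22, 25), (33, 38, 14, 15, 28, 34), (33, 38, 14, 15, 3, 27)}
Selection B < 38: {(33, 16, 32, 29, 14, 11), (33, 16, 32, 29, 22, 25), (33, 16, 32, 29, 28, 34), (33, 16, 32, 29, 3, 27)}
Projecting to B, G, C: {(16, 33, 14), (16, 33, 22), (16, 33, 28), (16, 33, 3)}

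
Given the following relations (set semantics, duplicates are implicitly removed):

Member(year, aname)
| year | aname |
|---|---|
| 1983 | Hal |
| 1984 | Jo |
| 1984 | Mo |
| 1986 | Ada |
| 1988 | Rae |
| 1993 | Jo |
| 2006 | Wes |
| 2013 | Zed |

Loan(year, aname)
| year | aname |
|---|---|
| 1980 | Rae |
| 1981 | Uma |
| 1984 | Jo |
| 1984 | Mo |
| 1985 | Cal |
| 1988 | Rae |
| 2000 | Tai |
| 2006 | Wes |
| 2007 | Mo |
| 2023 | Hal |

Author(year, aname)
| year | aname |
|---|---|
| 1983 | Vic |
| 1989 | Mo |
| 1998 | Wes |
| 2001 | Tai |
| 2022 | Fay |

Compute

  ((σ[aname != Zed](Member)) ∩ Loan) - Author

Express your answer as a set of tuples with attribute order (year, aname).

{(1984, Jo), (1984, Mo), (1988, Rae), (2006, Wes)}

Apply σ_{aname != Zed}; surviving tuples: {(1983, Hal), (1984, Jo), (1984, Mo), (1986, Ada), (1988, Rae), (1993, Jo), (2006, Wes)}
Intersection: {(1983, Hal), (1984, Jo), (1984, Mo), (1986, Ada), (1988, Rae), (1993, Jo), (2006, Wes)} with {(1980, Rae), (1981, Uma), (1984, Jo), (1984, Mo), (1985, Cal), (1988, Rae), (2000, Tai), (2006, Wes), (2007, Mo), (2023, Hal)} → {(1984, Jo), (1984, Mo), (1988, Rae), (2006, Wes)}
Difference: {(1984, Jo), (1984, Mo), (1988, Rae), (2006, Wes)} with {(1983, Vic), (1989, Mo), (1998, Wes), (2001, Tai), (2022, Fay)} → {(1984, Jo), (1984, Mo), (1988, Rae), (2006, Wes)}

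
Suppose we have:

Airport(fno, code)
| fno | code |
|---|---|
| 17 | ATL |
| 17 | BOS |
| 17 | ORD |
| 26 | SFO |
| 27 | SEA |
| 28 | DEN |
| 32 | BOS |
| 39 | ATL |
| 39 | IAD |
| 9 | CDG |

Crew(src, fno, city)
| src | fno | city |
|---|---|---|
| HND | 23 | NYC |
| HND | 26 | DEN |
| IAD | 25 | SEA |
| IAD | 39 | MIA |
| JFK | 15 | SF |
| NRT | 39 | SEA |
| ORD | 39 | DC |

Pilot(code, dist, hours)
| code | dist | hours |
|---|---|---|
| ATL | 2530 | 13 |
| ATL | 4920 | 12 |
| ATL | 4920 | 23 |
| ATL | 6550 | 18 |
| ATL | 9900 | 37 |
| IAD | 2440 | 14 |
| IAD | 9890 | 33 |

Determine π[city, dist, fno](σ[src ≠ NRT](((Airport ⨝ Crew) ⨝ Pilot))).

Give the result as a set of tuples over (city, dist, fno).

{(DC, 2440, 39), (DC, 2530, 39), (DC, 4920, 39), (DC, 6550, 39), (DC, 9890, 39), (DC, 9900, 39), (MIA, 2440, 39), (MIA, 2530, 39), (MIA, 4920, 39), (MIA, 6550, 39), (MIA, 9890, 39), (MIA, 9900, 39)}

Natural join on fno: {(26, SFO, HND, DEN), (39, ATL, IAD, MIA), (39, ATL, NRT, SEA), (39, ATL, ORD, DC), (39, IAD, IAD, MIA), (39, IAD, NRT, SEA), (39, IAD, ORD, DC)}
Natural join on code: {(39, ATL, IAD, MIA, 2530, 13), (39, ATL, IAD, MIA, 4920, 12), (39, ATL, IAD, MIA, 4920, 23), (39, ATL, IAD, MIA, 6550, 18), (39, ATL, IAD, MIA, 9900, 37), (39, ATL, NRT, SEA, 2530, 13), (39, ATL, NRT, SEA, 4920, 12), (39, ATL, NRT, SEA, 4920, 23), (39, ATL, NRT, SEA, 6550, 18), (39, ATL, NRT, SEA, 9900, 37), (39, ATL, ORD, DC, 2530, 13), (39, ATL, ORD, DC, 4920, 12), (39, ATL, ORD, DC, 4920, 23), (39, ATL, ORD, DC, 6550, 18), (39, ATL, ORD, DC, 9900, 37), (39, IAD, IAD, MIA, 2440, 14), (39, IAD, IAD, MIA, 9890, 33), (39, IAD, NRT, SEA, 2440, 14), (39, IAD, NRT, SEA, 9890, 33), (39, IAD, ORD, DC, 2440, 14), (39, IAD, ORD, DC, 9890, 33)}
σ[src ≠ NRT]: keep tuples satisfying src ≠ NRT → {(39, ATL, IAD, MIA, 2530, 13), (39, ATL, IAD, MIA, 4920, 12), (39, ATL, IAD, MIA, 4920, 23), (39, ATL, IAD, MIA, 6550, 18), (39, ATL, IAD, MIA, 9900, 37), (39, ATL, ORD, DC, 2530, 13), (39, ATL, ORD, DC, 4920, 12), (39, ATL, ORD, DC, 4920, 23), (39, ATL, ORD, DC, 6550, 18), (39, ATL, ORD, DC, 9900, 37), (39, IAD, IAD, MIA, 2440, 14), (39, IAD, IAD, MIA, 9890, 33), (39, IAD, ORD, DC, 2440, 14), (39, IAD, ORD, DC, 9890, 33)}
π[city, dist, fno]: project onto (city, dist, fno) (2 duplicate(s) eliminated) → {(DC, 2440, 39), (DC, 2530, 39), (DC, 4920, 39), (DC, 6550, 39), (DC, 9890, 39), (DC, 9900, 39), (MIA, 2440, 39), (MIA, 2530, 39), (MIA, 4920, 39), (MIA, 6550, 39), (MIA, 9890, 39), (MIA, 9900, 39)}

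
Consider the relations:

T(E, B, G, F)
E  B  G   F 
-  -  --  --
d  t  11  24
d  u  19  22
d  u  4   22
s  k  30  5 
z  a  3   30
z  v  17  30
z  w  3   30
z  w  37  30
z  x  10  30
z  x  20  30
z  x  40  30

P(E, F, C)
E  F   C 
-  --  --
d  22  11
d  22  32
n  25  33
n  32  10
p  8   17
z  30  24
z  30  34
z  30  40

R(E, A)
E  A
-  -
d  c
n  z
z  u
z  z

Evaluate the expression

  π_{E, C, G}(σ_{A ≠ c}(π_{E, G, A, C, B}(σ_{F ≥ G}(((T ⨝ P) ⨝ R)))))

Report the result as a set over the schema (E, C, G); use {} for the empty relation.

T ⋈ P (natural join on E, F): {(d, u, 19, 22, 11), (d, u, 19, 22, 32), (d, u, 4, 22, 11), (d, u, 4, 22, 32), (z, a, 3, 30, 24), (z, a, 3, 30, 34), (z, a, 3, 30, 40), (z, v, 17, 30, 24), (z, v, 17, 30, 34), (z, v, 17, 30, 40), (z, w, 3, 30, 24), (z, w, 3, 30, 34), (z, w, 3, 30, 40), (z, w, 37, 30, 24), (z, w, 37, 30, 34), (z, w, 37, 30, 40), (z, x, 10, 30, 24), (z, x, 10, 30, 34), (z, x, 10, 30, 40), (z, x, 20, 30, 24), (z, x, 20, 30, 34), (z, x, 20, 30, 40), (z, x, 40, 30, 24), (z, x, 40, 30, 34), (z, x, 40, 30, 40)}
(T ⨝ P) ⋈ R (natural join on E): {(d, u, 19, 22, 11, c), (d, u, 19, 22, 32, c), (d, u, 4, 22, 11, c), (d, u, 4, 22, 32, c), (z, a, 3, 30, 24, u), (z, a, 3, 30, 24, z), (z, a, 3, 30, 34, u), (z, a, 3, 30, 34, z), (z, a, 3, 30, 40, u), (z, a, 3, 30, 40, z), (z, v, 17, 30, 24, u), (z, v, 17, 30, 24, z), (z, v, 17, 30, 34, u), (z, v, 17, 30, 34, z), (z, v, 17, 30, 40, u), (z, v, 17, 30, 40, z), (z, w, 3, 30, 24, u), (z, w, 3, 30, 24, z), (z, w, 3, 30, 34, u), (z, w, 3, 30, 34, z), (z, w, 3, 30, 40, u), (z, w, 3, 30, 40, z), (z, w, 37, 30, 24, u), (z, w, 37, 30, 24, z), (z, w, 37, 30, 34, u), (z, w, 37, 30, 34, z), (z, w, 37, 30, 40, u), (z, w, 37, 30, 40, z), (z, x, 10, 30, 24, u), (z, x, 10, 30, 24, z), (z, x, 10, 30, 34, u), (z, x, 10, 30, 34, z), (z, x, 10, 30, 40, u), (z, x, 10, 30, 40, z), (z, x, 20, 30, 24, u), (z, x, 20, 30, 24, z), (z, x, 20, 30, 34, u), (z, x, 20, 30, 34, z), (z, x, 20, 30, 40, u), (z, x, 20, 30, 40, z), (z, x, 40, 30, 24, u), (z, x, 40, 30, 24, z), (z, x, 40, 30, 34, u), (z, x, 40, 30, 34, z), (z, x, 40, 30, 40, u), (z, x, 40, 30, 40, z)}
Selection F ≥ G: {(d, u, 19, 22, 11, c), (d, u, 19, 22, 32, c), (d, u, 4, 22, 11, c), (d, u, 4, 22, 32, c), (z, a, 3, 30, 24, u), (z, a, 3, 30, 24, z), (z, a, 3, 30, 34, u), (z, a, 3, 30, 34, z), (z, a, 3, 30, 40, u), (z, a, 3, 30, 40, z), (z, v, 17, 30, 24, u), (z, v, 17, 30, 24, z), (z, v, 17, 30, 34, u), (z, v, 17, 30, 34, z), (z, v, 17, 30, 40, u), (z, v, 17, 30, 40, z), (z, w, 3, 30, 24, u), (z, w, 3, 30, 24, z), (z, w, 3, 30, 34, u), (z, w, 3, 30, 34, z), (z, w, 3, 30, 40, u), (z, w, 3, 30, 40, z), (z, x, 10, 30, 24, u), (z, x, 10, 30, 24, z), (z, x, 10, 30, 34, u), (z, x, 10, 30, 34, z), (z, x, 10, 30, 40, u), (z, x, 10, 30, 40, z), (z, x, 20, 30, 24, u), (z, x, 20, 30, 24, z), (z, x, 20, 30, 34, u), (z, x, 20, 30, 34, z), (z, x, 20, 30, 40, u), (z, x, 20, 30, 40, z)}
Keep only column(s) E, G, A, C, B: {(d, 19, c, 11, u), (d, 19, c, 32, u), (d, 4, c, 11, u), (d, 4, c, 32, u), (z, 10, u, 24, x), (z, 10, u, 34, x), (z, 10, u, 40, x), (z, 10, z, 24, x), (z, 10, z, 34, x), (z, 10, z, 40, x), (z, 17, u, 24, v), (z, 17, u, 34, v), (z, 17, u, 40, v), (z, 17, z, 24, v), (z, 17, z, 34, v), (z, 17, z, 40, v), (z, 20, u, 24, x), (z, 20, u, 34, x), (z, 20, u, 40, x), (z, 20, z, 24, x), (z, 20, z, 34, x), (z, 20, z, 40, x), (z, 3, u, 24, a), (z, 3, u, 24, w), (z, 3, u, 34, a), (z, 3, u, 34, w), (z, 3, u, 40, a), (z, 3, u, 40, w), (z, 3, z, 24, a), (z, 3, z, 24, w), (z, 3, z, 34, a), (z, 3, z, 34, w), (z, 3, z, 40, a), (z, 3, z, 40, w)}
Selection A ≠ c: {(z, 10, u, 24, x), (z, 10, u, 34, x), (z, 10, u, 40, x), (z, 10, z, 24, x), (z, 10, z, 34, x), (z, 10, z, 40, x), (z, 17, u, 24, v), (z, 17, u, 34, v), (z, 17, u, 40, v), (z, 17, z, 24, v), (z, 17, z, 34, v), (z, 17, z, 40, v), (z, 20, u, 24, x), (z, 20, u, 34, x), (z, 20, u, 40, x), (z, 20, z, 24, x), (z, 20, z, 34, x), (z, 20, z, 40, x), (z, 3, u, 24, a), (z, 3, u, 24, w), (z, 3, u, 34, a), (z, 3, u, 34, w), (z, 3, u, 40, a), (z, 3, u, 40, w), (z, 3, z, 24, a), (z, 3, z, 24, w), (z, 3, z, 34, a), (z, 3, z, 34, w), (z, 3, z, 40, a), (z, 3, z, 40, w)}
Keep only column(s) E, C, G (18 duplicate(s) eliminated): {(z, 24, 10), (z, 24, 17), (z, 24, 20), (z, 24, 3), (z, 34, 10), (z, 34, 17), (z, 34, 20), (z, 34, 3), (z, 40, 10), (z, 40, 17), (z, 40, 20), (z, 40, 3)}

{(z, 24, 10), (z, 24, 17), (z, 24, 20), (z, 24, 3), (z, 34, 10), (z, 34, 17), (z, 34, 20), (z, 34, 3), (z, 40, 10), (z, 40, 17), (z, 40, 20), (z, 40, 3)}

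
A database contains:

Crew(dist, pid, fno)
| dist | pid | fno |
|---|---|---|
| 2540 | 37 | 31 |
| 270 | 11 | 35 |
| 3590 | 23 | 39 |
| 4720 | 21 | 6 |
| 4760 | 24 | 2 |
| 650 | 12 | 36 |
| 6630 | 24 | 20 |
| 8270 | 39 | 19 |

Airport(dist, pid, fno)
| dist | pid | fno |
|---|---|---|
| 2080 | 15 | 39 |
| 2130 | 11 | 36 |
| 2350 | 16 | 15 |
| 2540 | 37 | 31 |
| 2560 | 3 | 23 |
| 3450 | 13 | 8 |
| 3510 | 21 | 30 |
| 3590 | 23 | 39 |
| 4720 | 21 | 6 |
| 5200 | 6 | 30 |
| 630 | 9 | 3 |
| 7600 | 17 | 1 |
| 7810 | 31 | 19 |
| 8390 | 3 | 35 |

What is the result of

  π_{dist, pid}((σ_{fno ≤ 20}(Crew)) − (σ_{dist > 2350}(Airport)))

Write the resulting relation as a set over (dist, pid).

{(4760, 24), (6630, 24), (8270, 39)}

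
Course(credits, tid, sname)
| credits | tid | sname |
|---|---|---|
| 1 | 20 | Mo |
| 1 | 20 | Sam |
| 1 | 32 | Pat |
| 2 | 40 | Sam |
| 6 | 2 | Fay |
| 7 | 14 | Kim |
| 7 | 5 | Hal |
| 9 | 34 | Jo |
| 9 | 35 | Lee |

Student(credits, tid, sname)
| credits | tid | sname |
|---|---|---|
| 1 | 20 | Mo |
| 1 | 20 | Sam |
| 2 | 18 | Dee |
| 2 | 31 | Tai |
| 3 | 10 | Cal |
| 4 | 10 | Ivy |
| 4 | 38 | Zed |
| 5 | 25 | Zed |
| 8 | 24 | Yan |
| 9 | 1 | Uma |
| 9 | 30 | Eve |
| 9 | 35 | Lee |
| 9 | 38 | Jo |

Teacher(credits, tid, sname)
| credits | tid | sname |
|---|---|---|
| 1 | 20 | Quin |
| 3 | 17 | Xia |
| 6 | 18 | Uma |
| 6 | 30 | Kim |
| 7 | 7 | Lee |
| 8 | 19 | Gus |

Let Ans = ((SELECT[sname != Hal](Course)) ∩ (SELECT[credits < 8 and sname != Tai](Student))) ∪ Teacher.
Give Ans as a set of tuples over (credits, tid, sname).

Filtering on sname != Hal leaves {(1, 20, Mo), (1, 20, Sam), (1, 32, Pat), (2, 40, Sam), (6, 2, Fay), (7, 14, Kim), (9, 34, Jo), (9, 35, Lee)}.
Filtering on credits < 8 and sname != Tai leaves {(1, 20, Mo), (1, 20, Sam), (2, 18, Dee), (3, 10, Cal), (4, 10, Ivy), (4, 38, Zed), (5, 25, Zed)}.
Set intersection of the two operands is {(1, 20, Mo), (1, 20, Sam)}.
Set union of the two operands is {(1, 20, Mo), (1, 20, Quin), (1, 20, Sam), (3, 17, Xia), (6, 18, Uma), (6, 30, Kim), (7, 7, Lee), (8, 19, Gus)}.

{(1, 20, Mo), (1, 20, Quin), (1, 20, Sam), (3, 17, Xia), (6, 18, Uma), (6, 30, Kim), (7, 7, Lee), (8, 19, Gus)}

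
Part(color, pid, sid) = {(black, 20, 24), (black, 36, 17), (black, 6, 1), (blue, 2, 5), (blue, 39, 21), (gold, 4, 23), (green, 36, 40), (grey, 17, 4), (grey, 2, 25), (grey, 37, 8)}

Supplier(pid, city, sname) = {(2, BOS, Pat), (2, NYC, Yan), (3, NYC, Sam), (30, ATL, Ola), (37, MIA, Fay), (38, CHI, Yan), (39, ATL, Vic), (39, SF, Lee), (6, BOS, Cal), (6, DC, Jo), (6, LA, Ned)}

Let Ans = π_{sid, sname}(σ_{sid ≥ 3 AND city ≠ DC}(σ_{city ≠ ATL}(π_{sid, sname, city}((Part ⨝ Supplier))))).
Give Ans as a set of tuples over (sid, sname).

Part ⋈ Supplier (natural join on pid): {(black, 6, 1, BOS, Cal), (black, 6, 1, DC, Jo), (black, 6, 1, LA, Ned), (blue, 2, 5, BOS, Pat), (blue, 2, 5, NYC, Yan), (blue, 39, 21, ATL, Vic), (blue, 39, 21, SF, Lee), (grey, 2, 25, BOS, Pat), (grey, 2, 25, NYC, Yan), (grey, 37, 8, MIA, Fay)}
Keep only column(s) sid, sname, city: {(1, Cal, BOS), (1, Jo, DC), (1, Ned, LA), (21, Lee, SF), (21, Vic, ATL), (25, Pat, BOS), (25, Yan, NYC), (5, Pat, BOS), (5, Yan, NYC), (8, Fay, MIA)}
Apply σ_{city ≠ ATL}; surviving tuples: {(1, Cal, BOS), (1, Jo, DC), (1, Ned, LA), (21, Lee, SF), (25, Pat, BOS), (25, Yan, NYC), (5, Pat, BOS), (5, Yan, NYC), (8, Fay, MIA)}
Apply σ_{sid ≥ 3 AND city ≠ DC}; surviving tuples: {(21, Lee, SF), (25, Pat, BOS), (25, Yan, NYC), (5, Pat, BOS), (5, Yan, NYC), (8, Fay, MIA)}
Keep only column(s) sid, sname: {(21, Lee), (25, Pat), (25, Yan), (5, Pat), (5, Yan), (8, Fay)}

{(21, Lee), (25, Pat), (25, Yan), (5, Pat), (5, Yan), (8, Fay)}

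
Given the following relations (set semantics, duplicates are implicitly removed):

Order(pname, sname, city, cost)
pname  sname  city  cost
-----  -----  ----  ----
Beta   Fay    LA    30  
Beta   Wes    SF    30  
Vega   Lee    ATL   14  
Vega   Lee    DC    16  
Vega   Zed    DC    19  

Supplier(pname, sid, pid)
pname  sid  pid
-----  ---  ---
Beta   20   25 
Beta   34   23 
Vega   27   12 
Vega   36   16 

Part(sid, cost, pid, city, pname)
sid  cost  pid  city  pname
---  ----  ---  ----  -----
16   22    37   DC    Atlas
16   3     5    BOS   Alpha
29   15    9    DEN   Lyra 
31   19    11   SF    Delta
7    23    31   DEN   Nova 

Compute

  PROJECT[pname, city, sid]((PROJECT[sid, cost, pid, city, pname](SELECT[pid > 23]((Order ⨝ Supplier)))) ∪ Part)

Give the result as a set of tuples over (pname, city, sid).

Joining Order and Supplier on pname yields {(Beta, Fay, LA, 30, 20, 25), (Beta, Fay, LA, 30, 34, 23), (Beta, Wes, SF, 30, 20, 25), (Beta, Wes, SF, 30, 34, 23), (Vega, Lee, ATL, 14, 27, 12), (Vega, Lee, ATL, 14, 36, 16), (Vega, Lee, DC, 16, 27, 12), (Vega, Lee, DC, 16, 36, 16), (Vega, Zed, DC, 19, 27, 12), (Vega, Zed, DC, 19, 36, 16)}.
Selection pid > 23: {(Beta, Fay, LA, 30, 20, 25), (Beta, Wes, SF, 30, 20, 25)}
π[sid, cost, pid, city, pname]: project onto (sid, cost, pid, city, pname) → {(20, 30, 25, LA, Beta), (20, 30, 25, SF, Beta)}
Taking the union: {(16, 22, 37, DC, Atlas), (16, 3, 5, BOS, Alpha), (20, 30, 25, LA, Beta), (20, 30, 25, SF, Beta), (29, 15, 9, DEN, Lyra), (31, 19, 11, SF, Delta), (7, 23, 31, DEN, Nova)}
π[pname, city, sid]: project onto (pname, city, sid) → {(Alpha, BOS, 16), (Atlas, DC, 16), (Beta, LA, 20), (Beta, SF, 20), (Delta, SF, 31), (Lyra, DEN, 29), (Nova, DEN, 7)}

{(Alpha, BOS, 16), (Atlas, DC, 16), (Beta, LA, 20), (Beta, SF, 20), (Delta, SF, 31), (Lyra, DEN, 29), (Nova, DEN, 7)}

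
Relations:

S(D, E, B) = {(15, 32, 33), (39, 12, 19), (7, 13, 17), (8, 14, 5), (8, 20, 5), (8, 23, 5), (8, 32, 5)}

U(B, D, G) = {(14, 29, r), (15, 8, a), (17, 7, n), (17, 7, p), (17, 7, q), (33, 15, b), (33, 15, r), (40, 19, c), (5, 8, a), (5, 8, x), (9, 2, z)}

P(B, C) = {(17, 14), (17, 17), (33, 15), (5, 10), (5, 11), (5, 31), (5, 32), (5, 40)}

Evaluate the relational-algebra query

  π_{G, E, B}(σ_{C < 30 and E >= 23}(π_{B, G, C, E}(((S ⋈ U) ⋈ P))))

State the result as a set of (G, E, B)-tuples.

Natural join on D, B: {(15, 32, 33, b), (15, 32, 33, r), (7, 13, 17, n), (7, 13, 17, p), (7, 13, 17, q), (8, 14, 5, a), (8, 14, 5, x), (8, 20, 5, a), (8, 20, 5, x), (8, 23, 5, a), (8, 23, 5, x), (8, 32, 5, a), (8, 32, 5, x)}
Natural join on B: {(15, 32, 33, b, 15), (15, 32, 33, r, 15), (7, 13, 17, n, 14), (7, 13, 17, n, 17), (7, 13, 17, p, 14), (7, 13, 17, p, 17), (7, 13, 17, q, 14), (7, 13, 17, q, 17), (8, 14, 5, a, 10), (8, 14, 5, a, 11), (8, 14, 5, a, 31), (8, 14, 5, a, 32), (8, 14, 5, a, 40), (8, 14, 5, x, 10), (8, 14, 5, x, 11), (8, 14, 5, x, 31), (8, 14, 5, x, 32), (8, 14, 5, x, 40), (8, 20, 5, a, 10), (8, 20, 5, a, 11), (8, 20, 5, a, 31), (8, 20, 5, a, 32), (8, 20, 5, a, 40), (8, 20, 5, x, 10), (8, 20, 5, x, 11), (8, 20, 5, x, 31), (8, 20, 5, x, 32), (8, 20, 5, x, 40), (8, 23, 5, a, 10), (8, 23, 5, a, 11), (8, 23, 5, a, 31), (8, 23, 5, a, 32), (8, 23, 5, a, 40), (8, 23, 5, x, 10), (8, 23, 5, x, 11), (8, 23, 5, x, 31), (8, 23, 5, x, 32), (8, 23, 5, x, 40), (8, 32, 5, a, 10), (8, 32, 5, a, 11), (8, 32, 5, a, 31), (8, 32, 5, a, 32), (8, 32, 5, a, 40), (8, 32, 5, x, 10), (8, 32, 5, x, 11), (8, 32, 5, x, 31), (8, 32, 5, x, 32), (8, 32, 5, x, 40)}
Projecting to B, G, C, E: {(17, n, 14, 13), (17, n, 17, 13), (17, p, 14, 13), (17, p, 17, 13), (17, q, 14, 13), (17, q, 17, 13), (33, b, 15, 32), (33, r, 15, 32), (5, a, 10, 14), (5, a, 10, 20), (5, a, 10, 23), (5, a, 10, 32), (5, a, 11, 14), (5, a, 11, 20), (5, a, 11, 23), (5, a, 11, 32), (5, a, 31, 14), (5, a, 31, 20), (5, a, 31, 23), (5, a, 31, 32), (5, a, 32, 14), (5, a, 32, 20), (5, a, 32, 23), (5, a, 32, 32), (5, a, 40, 14), (5, a, 40, 20), (5, a, 40, 23), (5, a, 40, 32), (5, x, 10, 14), (5, x, 10, 20), (5, x, 10, 23), (5, x, 10, 32), (5, x, 11, 14), (5, x, 11, 20), (5, x, 11, 23), (5, x, 11, 32), (5, x, 31, 14), (5, x, 31, 20), (5, x, 31, 23), (5, x, 31, 32), (5, x, 32, 14), (5, x, 32, 20), (5, x, 32, 23), (5, x, 32, 32), (5, x, 40, 14), (5, x, 40, 20), (5, x, 40, 23), (5, x, 40, 32)}
Selection C < 30 and E >= 23: {(33, b, 15, 32), (33, r, 15, 32), (5, a, 10, 23), (5, a, 10, 32), (5, a, 11, 23), (5, a, 11, 32), (5, x, 10, 23), (5, x, 10, 32), (5, x, 11, 23), (5, x, 11, 32)}
Projecting to G, E, B (4 duplicate(s) eliminated): {(a, 23, 5), (a, 32, 5), (b, 32, 33), (r, 32, 33), (x, 23, 5), (x, 32, 5)}

{(a, 23, 5), (a, 32, 5), (b, 32, 33), (r, 32, 33), (x, 23, 5), (x, 32, 5)}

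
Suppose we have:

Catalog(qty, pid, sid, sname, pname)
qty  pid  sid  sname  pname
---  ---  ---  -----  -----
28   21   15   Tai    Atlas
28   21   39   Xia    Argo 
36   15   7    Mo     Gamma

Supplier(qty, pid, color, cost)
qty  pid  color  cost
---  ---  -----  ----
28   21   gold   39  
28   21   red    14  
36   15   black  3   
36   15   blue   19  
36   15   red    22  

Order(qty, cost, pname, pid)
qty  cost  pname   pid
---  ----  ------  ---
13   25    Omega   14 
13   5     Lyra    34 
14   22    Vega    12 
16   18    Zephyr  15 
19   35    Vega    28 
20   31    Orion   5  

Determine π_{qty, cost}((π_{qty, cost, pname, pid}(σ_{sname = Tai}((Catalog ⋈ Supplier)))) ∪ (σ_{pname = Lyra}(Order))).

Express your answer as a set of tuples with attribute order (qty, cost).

Joining Catalog and Supplier on qty, pid yields {(28, 21, 15, Tai, Atlas, gold, 39), (28, 21, 15, Tai, Atlas, red, 14), (28, 21, 39, Xia, Argo, gold, 39), (28, 21, 39, Xia, Argo, red, 14), (36, 15, 7, Mo, Gamma, black, 3), (36, 15, 7, Mo, Gamma, blue, 19), (36, 15, 7, Mo, Gamma, red, 22)}.
Selection sname = Tai: {(28, 21, 15, Tai, Atlas, gold, 39), (28, 21, 15, Tai, Atlas, red, 14)}
Keep only column(s) qty, cost, pname, pid: {(28, 14, Atlas, 21), (28, 39, Atlas, 21)}
Selection pname = Lyra: {(13, 5, Lyra, 34)}
Set union of the two operands is {(13, 5, Lyra, 34), (28, 14, Atlas, 21), (28, 39, Atlas, 21)}.
Keep only column(s) qty, cost: {(13, 5), (28, 14), (28, 39)}

{(13, 5), (28, 14), (28, 39)}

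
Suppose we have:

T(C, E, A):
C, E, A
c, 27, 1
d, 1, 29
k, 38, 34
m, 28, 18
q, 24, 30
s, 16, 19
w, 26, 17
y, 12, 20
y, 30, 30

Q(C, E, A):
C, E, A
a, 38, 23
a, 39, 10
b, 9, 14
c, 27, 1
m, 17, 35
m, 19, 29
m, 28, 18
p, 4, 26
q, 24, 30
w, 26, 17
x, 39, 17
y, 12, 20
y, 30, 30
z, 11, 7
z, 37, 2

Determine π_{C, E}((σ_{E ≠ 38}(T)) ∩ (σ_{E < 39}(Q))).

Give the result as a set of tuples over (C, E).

Filtering on E ≠ 38 leaves {(c, 27, 1), (d, 1, 29), (m, 28, 18), (q, 24, 30), (s, 16, 19), (w, 26, 17), (y, 12, 20), (y, 30, 30)}.
Filtering on E < 39 leaves {(a, 38, 23), (b, 9, 14), (c, 27, 1), (m, 17, 35), (m, 19, 29), (m, 28, 18), (p, 4, 26), (q, 24, 30), (w, 26, 17), (y, 12, 20), (y, 30, 30), (z, 11, 7), (z, 37, 2)}.
Taking the intersection: {(c, 27, 1), (m, 28, 18), (q, 24, 30), (w, 26, 17), (y, 12, 20), (y, 30, 30)}
Projecting to C, E: {(c, 27), (m, 28), (q, 24), (w, 26), (y, 12), (y, 30)}

{(c, 27), (m, 28), (q, 24), (w, 26), (y, 12), (y, 30)}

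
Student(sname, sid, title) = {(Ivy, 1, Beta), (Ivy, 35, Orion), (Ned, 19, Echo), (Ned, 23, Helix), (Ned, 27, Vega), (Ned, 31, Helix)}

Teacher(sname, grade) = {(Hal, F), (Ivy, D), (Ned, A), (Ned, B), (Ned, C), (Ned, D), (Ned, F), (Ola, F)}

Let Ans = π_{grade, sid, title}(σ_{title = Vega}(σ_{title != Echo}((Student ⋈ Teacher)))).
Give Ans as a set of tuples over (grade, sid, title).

Student ⋈ Teacher (natural join on sname): {(Ivy, 1, Beta, D), (Ivy, 35, Orion, D), (Ned, 19, Echo, A), (Ned, 19, Echo, B), (Ned, 19, Echo, C), (Ned, 19, Echo, D), (Ned, 19, Echo, F), (Ned, 23, Helix, A), (Ned, 23, Helix, B), (Ned, 23, Helix, C), (Ned, 23, Helix, D), (Ned, 23, Helix, F), (Ned, 27, Vega, A), (Ned, 27, Vega, B), (Ned, 27, Vega, C), (Ned, 27, Vega, D), (Ned, 27, Vega, F), (Ned, 31, Helix, A), (Ned, 31, Helix, B), (Ned, 31, Helix, C), (Ned, 31, Helix, D), (Ned, 31, Helix, F)}
Apply σ_{title != Echo}; surviving tuples: {(Ivy, 1, Beta, D), (Ivy, 35, Orion, D), (Ned, 23, Helix, A), (Ned, 23, Helix, B), (Ned, 23, Helix, C), (Ned, 23, Helix, D), (Ned, 23, Helix, F), (Ned, 27, Vega, A), (Ned, 27, Vega, B), (Ned, 27, Vega, C), (Ned, 27, Vega, D), (Ned, 27, Vega, F), (Ned, 31, Helix, A), (Ned, 31, Helix, B), (Ned, 31, Helix, C), (Ned, 31, Helix, D), (Ned, 31, Helix, F)}
Apply σ_{title = Vega}; surviving tuples: {(Ned, 27, Vega, A), (Ned, 27, Vega, B), (Ned, 27, Vega, C), (Ned, 27, Vega, D), (Ned, 27, Vega, F)}
Projecting to grade, sid, title: {(A, 27, Vega), (B, 27, Vega), (C, 27, Vega), (D, 27, Vega), (F, 27, Vega)}

{(A, 27, Vega), (B, 27, Vega), (C, 27, Vega), (D, 27, Vega), (F, 27, Vega)}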